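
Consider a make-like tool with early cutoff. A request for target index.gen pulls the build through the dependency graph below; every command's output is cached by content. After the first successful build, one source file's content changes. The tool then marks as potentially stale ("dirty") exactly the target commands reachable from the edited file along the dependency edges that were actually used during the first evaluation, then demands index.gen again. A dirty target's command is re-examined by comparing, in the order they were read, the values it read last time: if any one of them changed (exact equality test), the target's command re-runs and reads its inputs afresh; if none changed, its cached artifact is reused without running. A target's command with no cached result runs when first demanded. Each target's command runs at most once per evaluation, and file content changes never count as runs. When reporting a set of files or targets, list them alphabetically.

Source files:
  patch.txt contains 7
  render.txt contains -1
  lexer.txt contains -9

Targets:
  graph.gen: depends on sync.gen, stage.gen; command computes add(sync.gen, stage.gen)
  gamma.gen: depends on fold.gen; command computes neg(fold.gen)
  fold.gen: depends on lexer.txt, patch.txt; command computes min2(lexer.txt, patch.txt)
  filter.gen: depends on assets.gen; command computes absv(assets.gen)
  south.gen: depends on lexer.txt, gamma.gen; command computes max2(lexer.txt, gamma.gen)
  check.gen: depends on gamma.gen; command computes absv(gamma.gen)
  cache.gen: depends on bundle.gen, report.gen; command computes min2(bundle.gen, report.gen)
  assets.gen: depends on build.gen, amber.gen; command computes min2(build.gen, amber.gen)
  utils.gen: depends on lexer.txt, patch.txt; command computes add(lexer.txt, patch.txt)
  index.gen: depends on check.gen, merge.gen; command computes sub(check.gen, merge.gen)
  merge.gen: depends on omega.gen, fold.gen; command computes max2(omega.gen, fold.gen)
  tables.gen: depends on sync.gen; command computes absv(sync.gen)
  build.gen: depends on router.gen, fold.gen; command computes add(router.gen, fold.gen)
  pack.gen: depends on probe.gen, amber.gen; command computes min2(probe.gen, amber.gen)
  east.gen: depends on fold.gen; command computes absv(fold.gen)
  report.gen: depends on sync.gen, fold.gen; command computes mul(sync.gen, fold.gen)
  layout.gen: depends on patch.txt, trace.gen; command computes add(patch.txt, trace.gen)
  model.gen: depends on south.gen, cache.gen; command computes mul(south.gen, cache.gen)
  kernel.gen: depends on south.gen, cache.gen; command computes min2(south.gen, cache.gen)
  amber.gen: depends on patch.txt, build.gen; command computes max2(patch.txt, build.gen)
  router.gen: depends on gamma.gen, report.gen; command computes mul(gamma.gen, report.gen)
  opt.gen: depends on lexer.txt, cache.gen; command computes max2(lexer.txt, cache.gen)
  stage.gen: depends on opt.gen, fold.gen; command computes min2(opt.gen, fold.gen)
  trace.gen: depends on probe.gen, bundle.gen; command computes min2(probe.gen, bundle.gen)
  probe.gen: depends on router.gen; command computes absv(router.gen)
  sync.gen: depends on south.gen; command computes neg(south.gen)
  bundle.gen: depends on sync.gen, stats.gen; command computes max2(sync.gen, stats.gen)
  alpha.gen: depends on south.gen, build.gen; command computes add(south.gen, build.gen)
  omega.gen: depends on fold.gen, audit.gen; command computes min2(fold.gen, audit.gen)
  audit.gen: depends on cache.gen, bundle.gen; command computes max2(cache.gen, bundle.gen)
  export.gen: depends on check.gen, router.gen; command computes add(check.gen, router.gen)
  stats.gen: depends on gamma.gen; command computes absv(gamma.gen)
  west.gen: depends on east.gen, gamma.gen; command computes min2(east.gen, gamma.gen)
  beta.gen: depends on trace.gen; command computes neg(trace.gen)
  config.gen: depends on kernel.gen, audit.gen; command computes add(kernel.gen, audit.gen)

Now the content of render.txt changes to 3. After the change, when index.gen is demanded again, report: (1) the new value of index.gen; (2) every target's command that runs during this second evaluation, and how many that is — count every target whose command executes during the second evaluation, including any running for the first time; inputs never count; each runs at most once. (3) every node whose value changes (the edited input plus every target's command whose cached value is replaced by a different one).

Demanding index.gen again yields 18.
0 target commands run: none.
The nodes whose values change: render.txt.
Note the shortcut — nothing in the graph depends on render.txt at all, so no recomputation happens.

First demand of the output computes:
  fold.gen = min2(-9, 7) = -9
  gamma.gen = neg(-9) = 9
  check.gen = absv(9) = 9
  south.gen = max2(-9, 9) = 9
  stats.gen = absv(9) = 9
  sync.gen = neg(9) = -9
  bundle.gen = max2(-9, 9) = 9
  report.gen = mul(-9, -9) = 81
  cache.gen = min2(9, 81) = 9
  audit.gen = max2(9, 9) = 9
  omega.gen = min2(-9, 9) = -9
  merge.gen = max2(-9, -9) = -9
  index.gen = sub(9, -9) = 18

After the edit, cleaning proceeds:
  no node depends on render.txt at all; the second demand re-runs nothing.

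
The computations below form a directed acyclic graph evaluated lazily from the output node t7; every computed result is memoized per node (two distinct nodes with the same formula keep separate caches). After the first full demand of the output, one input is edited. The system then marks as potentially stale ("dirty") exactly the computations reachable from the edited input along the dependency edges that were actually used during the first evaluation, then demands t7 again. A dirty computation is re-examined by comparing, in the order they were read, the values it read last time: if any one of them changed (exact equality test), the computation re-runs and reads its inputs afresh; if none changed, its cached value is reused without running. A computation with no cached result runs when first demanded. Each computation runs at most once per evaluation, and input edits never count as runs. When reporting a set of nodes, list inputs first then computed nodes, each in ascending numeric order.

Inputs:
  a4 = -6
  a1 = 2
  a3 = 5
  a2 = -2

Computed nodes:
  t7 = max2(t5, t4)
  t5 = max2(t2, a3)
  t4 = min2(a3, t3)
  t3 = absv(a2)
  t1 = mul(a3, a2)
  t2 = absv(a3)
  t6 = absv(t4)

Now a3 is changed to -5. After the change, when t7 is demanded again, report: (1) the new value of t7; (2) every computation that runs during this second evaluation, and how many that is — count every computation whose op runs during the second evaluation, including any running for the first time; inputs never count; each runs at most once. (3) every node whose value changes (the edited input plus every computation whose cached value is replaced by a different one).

Demanding t7 again yields 5.
4 computations run: t2, t4, t5, t7.
The nodes whose values change: a3, t4.

First demand of the output computes:
  t2 = absv(5) = 5
  t3 = absv(-2) = 2
  t4 = min2(5, 2) = 2
  t5 = max2(5, 5) = 5
  t7 = max2(5, 2) = 5

After the edit, cleaning proceeds:
  t2: a read changed (a3 5->-5) — executes, giving 5 — identical to its old value.
  t4: a read changed (a3 5->-5) — executes, giving -5.
  t5: a read changed (a3 5->-5) — executes, giving 5 — identical to its old value.
  t7: a read changed (t4 2->-5) — executes, giving 5 — identical to its old value.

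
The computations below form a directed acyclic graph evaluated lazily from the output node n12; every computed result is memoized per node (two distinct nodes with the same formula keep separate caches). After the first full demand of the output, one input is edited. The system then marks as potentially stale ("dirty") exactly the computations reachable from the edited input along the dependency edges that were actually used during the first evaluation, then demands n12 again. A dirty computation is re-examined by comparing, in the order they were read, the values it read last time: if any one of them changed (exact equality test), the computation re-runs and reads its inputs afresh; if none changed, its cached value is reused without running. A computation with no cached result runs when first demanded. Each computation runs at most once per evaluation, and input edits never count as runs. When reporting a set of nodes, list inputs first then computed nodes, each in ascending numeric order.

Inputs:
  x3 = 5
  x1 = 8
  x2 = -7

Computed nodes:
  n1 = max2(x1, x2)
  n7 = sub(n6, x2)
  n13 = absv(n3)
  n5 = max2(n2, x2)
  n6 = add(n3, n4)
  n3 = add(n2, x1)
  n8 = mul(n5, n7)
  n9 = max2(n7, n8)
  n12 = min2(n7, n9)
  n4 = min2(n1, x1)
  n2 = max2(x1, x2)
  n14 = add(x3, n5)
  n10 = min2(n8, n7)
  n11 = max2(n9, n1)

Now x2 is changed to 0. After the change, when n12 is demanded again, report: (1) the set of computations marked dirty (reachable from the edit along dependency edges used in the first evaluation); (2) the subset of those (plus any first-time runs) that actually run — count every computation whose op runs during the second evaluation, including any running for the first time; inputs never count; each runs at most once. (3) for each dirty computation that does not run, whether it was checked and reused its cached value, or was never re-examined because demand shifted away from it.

First demand of the output computes:
  n1 = max2(8, -7) = 8
  n2 = max2(8, -7) = 8
  n3 = add(8, 8) = 16
  n4 = min2(8, 8) = 8
  n5 = max2(8, -7) = 8
  n6 = add(16, 8) = 24
  n7 = sub(24, -7) = 31
  n8 = mul(8, 31) = 248
  n9 = max2(31, 248) = 248
  n12 = min2(31, 248) = 31

After the edit, cleaning proceeds:
  n1: a read changed (x2 -7->0) — executes, giving 8 — identical to its old value.
  n2: a read changed (x2 -7->0) — executes, giving 8 — identical to its old value.
  n3: dirty, but its reads are unchanged (n2 unchanged, x1 unchanged); cached 16 stands.
  n4: dirty, but its reads are unchanged (n1 unchanged, x1 unchanged); cached 8 stands.
  n5: a read changed (x2 -7->0) — executes, giving 8 — identical to its old value.
  n6: dirty, but its reads are unchanged (n3 unchanged, n4 unchanged); cached 24 stands.
  n7: a read changed (x2 -7->0) — executes, giving 24.
  n8: a read changed (n7 31->24) — executes, giving 192.
  n9: a read changed (n7 31->24; n8 248->192) — executes, giving 192.
  n12: a read changed (n7 31->24; n9 248->192) — executes, giving 24.

Note where the cutoff bites: n3 is checked, finds nothing changed, and keeps its cache.

The edit dirties: n1, n2, n3, n4, n5, n6, n7, n8, n9, n12.
7 computations run: n1, n2, n5, n7, n8, n9, n12.
Cache hits after checking: n3, n4, n6.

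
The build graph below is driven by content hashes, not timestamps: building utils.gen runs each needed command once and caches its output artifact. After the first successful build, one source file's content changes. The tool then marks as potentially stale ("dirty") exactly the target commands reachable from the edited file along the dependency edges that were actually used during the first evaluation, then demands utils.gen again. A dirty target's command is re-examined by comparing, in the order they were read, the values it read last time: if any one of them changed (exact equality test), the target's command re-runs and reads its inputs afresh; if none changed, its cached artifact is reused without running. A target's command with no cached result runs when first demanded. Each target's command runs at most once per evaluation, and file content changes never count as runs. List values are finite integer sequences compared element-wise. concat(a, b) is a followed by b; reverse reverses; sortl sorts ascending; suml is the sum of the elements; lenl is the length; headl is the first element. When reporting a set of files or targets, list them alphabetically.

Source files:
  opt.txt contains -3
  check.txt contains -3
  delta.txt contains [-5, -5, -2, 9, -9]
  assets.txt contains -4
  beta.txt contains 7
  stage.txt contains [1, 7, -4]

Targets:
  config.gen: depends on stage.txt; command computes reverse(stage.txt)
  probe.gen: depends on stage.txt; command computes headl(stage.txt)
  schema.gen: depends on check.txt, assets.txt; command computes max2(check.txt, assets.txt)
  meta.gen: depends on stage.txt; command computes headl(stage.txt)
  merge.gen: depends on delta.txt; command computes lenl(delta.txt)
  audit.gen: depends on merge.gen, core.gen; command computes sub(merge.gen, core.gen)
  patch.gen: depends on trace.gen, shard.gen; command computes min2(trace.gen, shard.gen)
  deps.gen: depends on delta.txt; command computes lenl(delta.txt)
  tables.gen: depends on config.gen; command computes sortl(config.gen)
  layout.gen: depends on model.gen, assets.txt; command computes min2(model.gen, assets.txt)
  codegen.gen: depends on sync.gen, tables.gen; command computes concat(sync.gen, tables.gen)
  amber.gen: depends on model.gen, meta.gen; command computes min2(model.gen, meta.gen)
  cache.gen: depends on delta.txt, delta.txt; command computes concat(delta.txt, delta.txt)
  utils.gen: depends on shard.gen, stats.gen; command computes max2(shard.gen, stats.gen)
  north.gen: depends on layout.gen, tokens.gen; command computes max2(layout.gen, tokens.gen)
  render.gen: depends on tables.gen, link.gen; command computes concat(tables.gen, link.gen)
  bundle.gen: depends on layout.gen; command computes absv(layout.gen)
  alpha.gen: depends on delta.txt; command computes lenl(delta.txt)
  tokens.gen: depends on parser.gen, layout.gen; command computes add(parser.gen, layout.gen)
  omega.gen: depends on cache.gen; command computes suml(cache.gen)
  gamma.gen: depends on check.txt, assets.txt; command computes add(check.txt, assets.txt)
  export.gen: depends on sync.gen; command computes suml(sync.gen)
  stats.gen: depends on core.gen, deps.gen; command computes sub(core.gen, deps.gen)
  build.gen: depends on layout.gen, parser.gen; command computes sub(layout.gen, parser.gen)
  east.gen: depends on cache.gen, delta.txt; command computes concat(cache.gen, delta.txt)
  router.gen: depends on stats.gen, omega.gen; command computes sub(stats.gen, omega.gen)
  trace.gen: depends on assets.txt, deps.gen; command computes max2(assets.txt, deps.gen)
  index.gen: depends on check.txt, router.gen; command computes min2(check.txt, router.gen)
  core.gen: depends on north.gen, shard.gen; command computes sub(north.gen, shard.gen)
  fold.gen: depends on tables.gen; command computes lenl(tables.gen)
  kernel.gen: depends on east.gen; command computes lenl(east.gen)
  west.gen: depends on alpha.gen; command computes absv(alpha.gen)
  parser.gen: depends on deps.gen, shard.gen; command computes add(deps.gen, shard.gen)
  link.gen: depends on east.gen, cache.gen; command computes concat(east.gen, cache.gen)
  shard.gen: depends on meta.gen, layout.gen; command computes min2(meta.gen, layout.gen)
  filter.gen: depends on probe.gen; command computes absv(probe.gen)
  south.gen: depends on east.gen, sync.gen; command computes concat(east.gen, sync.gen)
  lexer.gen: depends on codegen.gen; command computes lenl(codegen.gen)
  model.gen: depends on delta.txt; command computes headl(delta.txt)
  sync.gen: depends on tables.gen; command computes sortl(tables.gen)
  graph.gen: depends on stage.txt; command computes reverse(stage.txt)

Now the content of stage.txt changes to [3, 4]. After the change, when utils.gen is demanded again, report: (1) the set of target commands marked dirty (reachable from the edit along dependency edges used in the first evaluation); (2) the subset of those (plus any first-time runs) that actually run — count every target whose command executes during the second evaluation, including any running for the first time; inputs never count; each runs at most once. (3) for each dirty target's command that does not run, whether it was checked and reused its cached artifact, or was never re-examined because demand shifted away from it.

Dirty set: core.gen, meta.gen, north.gen, parser.gen, shard.gen, stats.gen, tokens.gen, utils.gen.
Run set: meta.gen, shard.gen (2 run).
Re-examined without running (cache reused): core.gen, north.gen, parser.gen, stats.gen, tokens.gen, utils.gen.
The important point: shard.gen recomputes to an identical value, and the output ends up unchanged.

Initial pass — values computed on the first demand:
  deps.gen = lenl([-5, -5, -2, 9, -9]) = 5
  meta.gen = headl([1, 7, -4]) = 1
  model.gen = headl([-5, -5, -2, 9, -9]) = -5
  layout.gen = min2(-5, -4) = -5
  shard.gen = min2(1, -5) = -5
  parser.gen = add(5, -5) = 0
  tokens.gen = add(0, -5) = -5
  north.gen = max2(-5, -5) = -5
  core.gen = sub(-5, -5) = 0
  stats.gen = sub(0, 5) = -5
  utils.gen = max2(-5, -5) = -5

Second demand — change propagation:
  meta.gen: re-runs because stage.txt [1, 7, -4]->[3, 4]; new result 3.
  shard.gen: re-runs because meta.gen 1->3; new result -5 (unchanged).
  parser.gen: re-examined; everything it read last time is the same (deps.gen unchanged, shard.gen unchanged) — cache 0 kept, no run.
  tokens.gen: re-examined; everything it read last time is the same (parser.gen unchanged, layout.gen unchanged) — cache -5 kept, no run.
  north.gen: re-examined; everything it read last time is the same (layout.gen unchanged, tokens.gen unchanged) — cache -5 kept, no run.
  core.gen: re-examined; everything it read last time is the same (north.gen unchanged, shard.gen unchanged) — cache 0 kept, no run.
  stats.gen: re-examined; everything it read last time is the same (core.gen unchanged, deps.gen unchanged) — cache -5 kept, no run.
  utils.gen: re-examined; everything it read last time is the same (shard.gen unchanged, stats.gen unchanged) — cache -5 kept, no run.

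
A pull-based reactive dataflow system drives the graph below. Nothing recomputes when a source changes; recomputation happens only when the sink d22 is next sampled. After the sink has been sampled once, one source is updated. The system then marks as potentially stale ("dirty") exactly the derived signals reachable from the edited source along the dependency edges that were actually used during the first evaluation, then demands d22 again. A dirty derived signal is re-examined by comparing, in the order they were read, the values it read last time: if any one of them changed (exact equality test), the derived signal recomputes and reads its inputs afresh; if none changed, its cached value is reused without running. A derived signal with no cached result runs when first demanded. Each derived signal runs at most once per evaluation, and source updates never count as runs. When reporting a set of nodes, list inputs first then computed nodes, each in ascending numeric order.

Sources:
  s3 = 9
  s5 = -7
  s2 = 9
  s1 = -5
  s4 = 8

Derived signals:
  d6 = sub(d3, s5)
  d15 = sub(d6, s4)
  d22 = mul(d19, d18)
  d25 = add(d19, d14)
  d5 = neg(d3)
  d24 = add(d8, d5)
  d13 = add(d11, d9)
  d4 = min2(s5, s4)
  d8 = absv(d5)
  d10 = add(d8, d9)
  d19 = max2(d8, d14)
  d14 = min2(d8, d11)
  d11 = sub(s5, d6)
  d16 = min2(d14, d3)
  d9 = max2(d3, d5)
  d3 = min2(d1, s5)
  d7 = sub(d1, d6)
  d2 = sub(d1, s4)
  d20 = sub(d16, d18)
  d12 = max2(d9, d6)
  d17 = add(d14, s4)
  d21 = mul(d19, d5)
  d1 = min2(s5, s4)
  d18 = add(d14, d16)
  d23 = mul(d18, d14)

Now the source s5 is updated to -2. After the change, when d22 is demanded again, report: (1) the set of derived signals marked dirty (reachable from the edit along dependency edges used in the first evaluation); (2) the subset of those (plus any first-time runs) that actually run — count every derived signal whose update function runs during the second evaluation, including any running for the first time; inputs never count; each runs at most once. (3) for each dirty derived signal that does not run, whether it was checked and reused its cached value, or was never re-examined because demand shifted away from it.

Marked dirty: d1, d3, d5, d6, d8, d11, d14, d16, d18, d19, d22.
Derived signals that run: d1, d3, d5, d6, d8, d11, d14, d16, d18, d19, d22 — 11 in total.
Every dirty derived signal ran.

First evaluation (everything demanded from the output):
  d1 = min2(-7, 8) = -7
  d3 = min2(-7, -7) = -7
  d5 = neg(-7) = 7
  d6 = sub(-7, -7) = 0
  d8 = absv(7) = 7
  d11 = sub(-7, 0) = -7
  d14 = min2(7, -7) = -7
  d16 = min2(-7, -7) = -7
  d18 = add(-7, -7) = -14
  d19 = max2(7, -7) = 7
  d22 = mul(7, -14) = -98

Propagation after the edit:
  d1: runs — s5 -7->-2; result -2.
  d3: runs — d1 -7->-2; s5 -7->-2; result -2.
  d5: runs — d3 -7->-2; result 2.
  d6: runs — d3 -7->-2; s5 -7->-2; result 0 (same value as before).
  d8: runs — d5 7->2; result 2.
  d11: runs — s5 -7->-2; result -2.
  d14: runs — d8 7->2; d11 -7->-2; result -2.
  d16: runs — d14 -7->-2; d3 -7->-2; result -2.
  d18: runs — d14 -7->-2; d16 -7->-2; result -4.
  d19: runs — d8 7->2; d14 -7->-2; result 2.
  d22: runs — d19 7->2; d18 -14->-4; result -8.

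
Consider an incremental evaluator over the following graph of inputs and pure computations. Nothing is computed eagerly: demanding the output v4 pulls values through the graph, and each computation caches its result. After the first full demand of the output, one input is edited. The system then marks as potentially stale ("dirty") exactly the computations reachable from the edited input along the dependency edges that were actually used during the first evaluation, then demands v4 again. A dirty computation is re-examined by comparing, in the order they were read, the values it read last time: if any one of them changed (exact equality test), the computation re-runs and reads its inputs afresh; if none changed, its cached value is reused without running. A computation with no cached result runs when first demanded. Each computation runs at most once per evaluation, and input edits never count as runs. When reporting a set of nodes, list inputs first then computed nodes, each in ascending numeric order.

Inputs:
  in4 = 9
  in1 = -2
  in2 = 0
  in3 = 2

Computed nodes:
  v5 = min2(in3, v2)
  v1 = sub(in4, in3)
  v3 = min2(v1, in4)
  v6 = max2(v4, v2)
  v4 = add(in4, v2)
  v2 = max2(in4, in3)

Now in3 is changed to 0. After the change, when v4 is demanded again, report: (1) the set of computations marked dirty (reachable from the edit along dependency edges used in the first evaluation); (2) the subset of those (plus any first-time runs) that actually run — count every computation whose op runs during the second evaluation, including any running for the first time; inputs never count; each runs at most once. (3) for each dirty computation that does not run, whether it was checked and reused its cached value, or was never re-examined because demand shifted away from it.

Dirty set: v2, v4.
Run set: v2 (1 run).
Re-examined without running (cache reused): v4.
The important point: v2 recomputes to an identical value, and the output ends up unchanged.

Initial pass — values computed on the first demand:
  v2 = max2(9, 2) = 9
  v4 = add(9, 9) = 18

Second demand — change propagation:
  v2: re-runs because in3 2->0; new result 9 (unchanged).
  v4: re-examined; everything it read last time is the same (in4 unchanged, v2 unchanged) — cache 18 kept, no run.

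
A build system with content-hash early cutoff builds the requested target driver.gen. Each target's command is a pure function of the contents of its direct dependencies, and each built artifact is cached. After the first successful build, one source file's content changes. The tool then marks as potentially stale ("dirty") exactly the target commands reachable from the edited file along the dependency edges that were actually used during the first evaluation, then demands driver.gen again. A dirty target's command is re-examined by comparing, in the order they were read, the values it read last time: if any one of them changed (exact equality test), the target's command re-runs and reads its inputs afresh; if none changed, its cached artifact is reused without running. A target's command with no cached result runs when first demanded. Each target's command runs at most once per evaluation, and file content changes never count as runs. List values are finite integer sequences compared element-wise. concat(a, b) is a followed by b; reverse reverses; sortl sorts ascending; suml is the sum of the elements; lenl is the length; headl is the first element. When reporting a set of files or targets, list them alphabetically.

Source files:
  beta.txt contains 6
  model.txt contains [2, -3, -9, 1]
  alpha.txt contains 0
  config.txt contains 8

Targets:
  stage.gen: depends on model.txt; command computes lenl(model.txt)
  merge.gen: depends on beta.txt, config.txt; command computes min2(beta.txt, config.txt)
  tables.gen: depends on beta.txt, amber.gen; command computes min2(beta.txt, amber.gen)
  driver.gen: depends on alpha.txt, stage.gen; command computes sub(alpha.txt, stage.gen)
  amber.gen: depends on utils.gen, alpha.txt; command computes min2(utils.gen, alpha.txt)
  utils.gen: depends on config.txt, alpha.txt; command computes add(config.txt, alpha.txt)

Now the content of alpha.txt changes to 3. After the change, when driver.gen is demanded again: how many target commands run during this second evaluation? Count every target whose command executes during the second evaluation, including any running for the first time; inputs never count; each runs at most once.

Target commands that run: driver.gen — 1 in total.

First evaluation (everything demanded from the output):
  stage.gen = lenl([2, -3, -9, 1]) = 4
  driver.gen = sub(0, 4) = -4

Propagation after the edit:
  driver.gen: runs — alpha.txt 0->3; result -1.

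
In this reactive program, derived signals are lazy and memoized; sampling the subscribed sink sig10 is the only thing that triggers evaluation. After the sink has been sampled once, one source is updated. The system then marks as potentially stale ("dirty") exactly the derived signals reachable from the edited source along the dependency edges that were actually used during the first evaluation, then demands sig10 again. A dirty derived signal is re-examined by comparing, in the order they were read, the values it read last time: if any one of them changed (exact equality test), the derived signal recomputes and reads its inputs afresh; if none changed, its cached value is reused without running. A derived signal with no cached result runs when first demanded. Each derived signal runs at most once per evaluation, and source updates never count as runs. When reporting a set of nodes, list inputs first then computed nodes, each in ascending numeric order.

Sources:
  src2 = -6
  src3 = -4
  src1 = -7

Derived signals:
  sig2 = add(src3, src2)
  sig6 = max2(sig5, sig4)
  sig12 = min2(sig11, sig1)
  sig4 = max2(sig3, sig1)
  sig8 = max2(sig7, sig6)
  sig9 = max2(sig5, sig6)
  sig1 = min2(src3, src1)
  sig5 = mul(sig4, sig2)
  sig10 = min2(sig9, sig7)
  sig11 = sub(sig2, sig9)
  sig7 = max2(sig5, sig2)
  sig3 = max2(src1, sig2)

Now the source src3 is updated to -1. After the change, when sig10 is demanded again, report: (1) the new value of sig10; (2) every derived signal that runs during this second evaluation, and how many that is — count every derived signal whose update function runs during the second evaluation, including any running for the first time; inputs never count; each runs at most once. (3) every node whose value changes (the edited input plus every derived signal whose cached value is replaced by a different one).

Demanding sig10 again yields 49.
8 derived signals run: sig1, sig2, sig3, sig5, sig6, sig7, sig9, sig10.
The nodes whose values change: src3, sig2, sig5, sig6, sig7, sig9, sig10.
Note where the cutoff bites: sig4 is checked, finds nothing changed, and keeps its cache.

First demand of the output computes:
  sig1 = min2(-4, -7) = -7
  sig2 = add(-4, -6) = -10
  sig3 = max2(-7, -10) = -7
  sig4 = max2(-7, -7) = -7
  sig5 = mul(-7, -10) = 70
  sig6 = max2(70, -7) = 70
  sig7 = max2(70, -10) = 70
  sig9 = max2(70, 70) = 70
  sig10 = min2(70, 70) = 70

After the edit, cleaning proceeds:
  sig1: a read changed (src3 -4->-1) — executes, giving -7 — identical to its old value.
  sig2: a read changed (src3 -4->-1) — executes, giving -7.
  sig3: a read changed (sig2 -10->-7) — executes, giving -7 — identical to its old value.
  sig4: dirty, but its reads are unchanged (sig3 unchanged, sig1 unchanged); cached -7 stands.
  sig5: a read changed (sig2 -10->-7) — executes, giving 49.
  sig6: a read changed (sig5 70->49) — executes, giving 49.
  sig7: a read changed (sig5 70->49; sig2 -10->-7) — executes, giving 49.
  sig9: a read changed (sig5 70->49; sig6 70->49) — executes, giving 49.
  sig10: a read changed (sig9 70->49; sig7 70->49) — executes, giving 49.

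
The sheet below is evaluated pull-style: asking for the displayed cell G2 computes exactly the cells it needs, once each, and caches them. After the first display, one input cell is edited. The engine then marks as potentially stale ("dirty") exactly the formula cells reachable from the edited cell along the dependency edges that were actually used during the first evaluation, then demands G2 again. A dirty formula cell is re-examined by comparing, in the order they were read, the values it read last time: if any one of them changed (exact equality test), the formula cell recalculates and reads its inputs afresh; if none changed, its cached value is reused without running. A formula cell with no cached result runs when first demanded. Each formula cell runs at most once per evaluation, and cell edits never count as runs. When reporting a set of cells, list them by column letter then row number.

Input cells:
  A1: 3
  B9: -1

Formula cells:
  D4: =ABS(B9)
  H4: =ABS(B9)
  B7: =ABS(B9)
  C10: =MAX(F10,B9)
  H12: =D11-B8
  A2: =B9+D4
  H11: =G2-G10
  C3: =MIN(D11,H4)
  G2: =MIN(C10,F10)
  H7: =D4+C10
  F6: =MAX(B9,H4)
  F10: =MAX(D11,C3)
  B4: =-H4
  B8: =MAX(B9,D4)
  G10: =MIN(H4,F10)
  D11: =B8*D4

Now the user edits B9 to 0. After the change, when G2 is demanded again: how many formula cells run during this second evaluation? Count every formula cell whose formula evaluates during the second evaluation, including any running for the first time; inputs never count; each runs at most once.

First demand of the output computes:
  D4 = ABS(-1) = 1
  B8 = MAX(-1, 1) = 1
  D11 = 1 * 1 = 1
  H4 = ABS(-1) = 1
  C3 = MIN(1, 1) = 1
  F10 = MAX(1, 1) = 1
  C10 = MAX(1, -1) = 1
  G2 = MIN(1, 1) = 1

After the edit, cleaning proceeds:
  D4: a read changed (B9 -1->0) — executes, giving 0.
  B8: a read changed (B9 -1->0; D4 1->0) — executes, giving 0.
  D11: a read changed (B8 1->0; D4 1->0) — executes, giving 0.
  H4: a read changed (B9 -1->0) — executes, giving 0.
  C3: a read changed (D11 1->0; H4 1->0) — executes, giving 0.
  F10: a read changed (D11 1->0; C3 1->0) — executes, giving 0.
  C10: a read changed (F10 1->0; B9 -1->0) — executes, giving 0.
  G2: a read changed (C10 1->0; F10 1->0) — executes, giving 0.

8 formula cells run: B8, C3, C10, D4, D11, F10, G2, H4.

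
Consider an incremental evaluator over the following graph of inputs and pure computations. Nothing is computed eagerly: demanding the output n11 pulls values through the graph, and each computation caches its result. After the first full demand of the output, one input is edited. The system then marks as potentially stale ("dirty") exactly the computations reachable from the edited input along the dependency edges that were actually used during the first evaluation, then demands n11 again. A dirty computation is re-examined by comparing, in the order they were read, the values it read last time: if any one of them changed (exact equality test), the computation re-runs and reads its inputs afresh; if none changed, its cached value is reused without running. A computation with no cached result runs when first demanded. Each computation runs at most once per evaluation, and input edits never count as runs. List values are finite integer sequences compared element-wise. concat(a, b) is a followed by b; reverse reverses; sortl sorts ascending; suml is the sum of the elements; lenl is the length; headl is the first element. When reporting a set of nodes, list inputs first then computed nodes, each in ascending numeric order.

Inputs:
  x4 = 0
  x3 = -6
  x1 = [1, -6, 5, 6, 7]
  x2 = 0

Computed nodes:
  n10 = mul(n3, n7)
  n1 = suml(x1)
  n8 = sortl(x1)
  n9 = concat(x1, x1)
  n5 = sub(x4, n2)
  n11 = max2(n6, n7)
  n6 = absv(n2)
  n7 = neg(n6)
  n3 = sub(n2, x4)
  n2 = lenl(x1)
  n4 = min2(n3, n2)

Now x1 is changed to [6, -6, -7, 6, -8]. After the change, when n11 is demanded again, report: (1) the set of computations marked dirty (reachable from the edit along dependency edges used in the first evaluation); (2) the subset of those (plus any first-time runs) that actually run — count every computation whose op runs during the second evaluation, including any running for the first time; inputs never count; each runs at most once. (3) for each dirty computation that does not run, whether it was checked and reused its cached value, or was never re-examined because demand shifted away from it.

Initial pass — values computed on the first demand:
  n2 = lenl([1, -6, 5, 6, 7]) = 5
  n6 = absv(5) = 5
  n7 = neg(5) = -5
  n11 = max2(5, -5) = 5

Second demand — change propagation:
  n2: re-runs because x1 [1, -6, 5, 6, 7]->[6, -6, -7, 6, -8]; new result 5 (unchanged).
  n6: re-examined; everything it read last time is the same (n2 unchanged) — cache 5 kept, no run.
  n7: re-examined; everything it read last time is the same (n6 unchanged) — cache -5 kept, no run.
  n11: re-examined; everything it read last time is the same (n6 unchanged, n7 unchanged) — cache 5 kept, no run.

The important point: n2 recomputes to an identical value, and the output ends up unchanged.

Dirty set: n2, n6, n7, n11.
Run set: n2 (1 run).
Re-examined without running (cache reused): n6, n7, n11.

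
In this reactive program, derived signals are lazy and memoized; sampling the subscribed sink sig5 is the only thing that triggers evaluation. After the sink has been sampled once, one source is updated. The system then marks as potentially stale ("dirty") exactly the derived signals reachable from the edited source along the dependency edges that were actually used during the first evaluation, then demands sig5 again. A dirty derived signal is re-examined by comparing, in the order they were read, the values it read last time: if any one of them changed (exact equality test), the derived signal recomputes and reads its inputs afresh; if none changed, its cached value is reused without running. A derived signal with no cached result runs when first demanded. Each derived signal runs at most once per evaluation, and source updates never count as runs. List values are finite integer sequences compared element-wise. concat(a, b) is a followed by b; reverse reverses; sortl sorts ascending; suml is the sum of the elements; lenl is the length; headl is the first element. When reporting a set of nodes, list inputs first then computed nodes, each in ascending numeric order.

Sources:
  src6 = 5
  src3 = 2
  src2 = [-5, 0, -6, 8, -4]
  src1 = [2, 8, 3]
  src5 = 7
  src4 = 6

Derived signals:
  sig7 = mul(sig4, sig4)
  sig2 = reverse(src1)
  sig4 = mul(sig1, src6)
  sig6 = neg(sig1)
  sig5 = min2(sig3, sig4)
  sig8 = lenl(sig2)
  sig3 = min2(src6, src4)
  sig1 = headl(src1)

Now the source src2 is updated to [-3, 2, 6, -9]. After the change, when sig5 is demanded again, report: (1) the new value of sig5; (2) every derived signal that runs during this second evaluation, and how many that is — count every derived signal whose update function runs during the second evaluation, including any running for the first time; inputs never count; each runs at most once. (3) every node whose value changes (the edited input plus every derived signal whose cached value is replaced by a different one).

Demanding sig5 again yields 5.
0 derived signals run: none.
The nodes whose values change: src2.
Note the shortcut — nothing in the graph depends on src2 at all, so no recomputation happens.

First demand of the output computes:
  sig1 = headl([2, 8, 3]) = 2
  sig3 = min2(5, 6) = 5
  sig4 = mul(2, 5) = 10
  sig5 = min2(5, 10) = 5

After the edit, cleaning proceeds:
  no node depends on src2 at all; the second demand re-runs nothing.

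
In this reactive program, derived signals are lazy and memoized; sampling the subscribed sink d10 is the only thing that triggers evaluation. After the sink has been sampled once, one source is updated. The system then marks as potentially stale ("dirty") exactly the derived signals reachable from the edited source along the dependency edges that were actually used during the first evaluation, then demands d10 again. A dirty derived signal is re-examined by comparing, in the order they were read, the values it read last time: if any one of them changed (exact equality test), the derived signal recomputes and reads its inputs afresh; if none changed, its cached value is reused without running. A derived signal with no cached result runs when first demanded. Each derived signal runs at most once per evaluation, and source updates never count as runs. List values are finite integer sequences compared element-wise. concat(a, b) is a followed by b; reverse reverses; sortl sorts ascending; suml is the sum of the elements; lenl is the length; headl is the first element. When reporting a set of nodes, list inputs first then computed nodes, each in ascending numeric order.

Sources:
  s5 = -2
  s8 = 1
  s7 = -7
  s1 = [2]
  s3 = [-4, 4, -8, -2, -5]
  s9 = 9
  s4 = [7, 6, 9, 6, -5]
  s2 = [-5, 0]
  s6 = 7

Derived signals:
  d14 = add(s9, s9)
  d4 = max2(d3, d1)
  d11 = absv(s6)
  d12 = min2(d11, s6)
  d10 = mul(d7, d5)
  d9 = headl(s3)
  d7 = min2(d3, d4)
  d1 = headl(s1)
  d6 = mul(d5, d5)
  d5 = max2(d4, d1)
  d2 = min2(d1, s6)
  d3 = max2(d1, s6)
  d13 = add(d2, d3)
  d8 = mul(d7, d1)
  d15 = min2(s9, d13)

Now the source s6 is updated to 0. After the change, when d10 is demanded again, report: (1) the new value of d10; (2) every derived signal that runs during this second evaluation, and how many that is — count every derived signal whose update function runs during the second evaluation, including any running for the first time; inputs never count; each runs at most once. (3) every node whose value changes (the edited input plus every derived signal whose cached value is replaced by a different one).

First demand of the output computes:
  d1 = headl([2]) = 2
  d3 = max2(2, 7) = 7
  d4 = max2(7, 2) = 7
  d5 = max2(7, 2) = 7
  d7 = min2(7, 7) = 7
  d10 = mul(7, 7) = 49

After the edit, cleaning proceeds:
  d3: a read changed (s6 7->0) — executes, giving 2.
  d4: a read changed (d3 7->2) — executes, giving 2.
  d5: a read changed (d4 7->2) — executes, giving 2.
  d7: a read changed (d3 7->2; d4 7->2) — executes, giving 2.
  d10: a read changed (d7 7->2; d5 7->2) — executes, giving 4.

Demanding d10 again yields 4.
5 derived signals run: d3, d4, d5, d7, d10.
The nodes whose values change: s6, d3, d4, d5, d7, d10.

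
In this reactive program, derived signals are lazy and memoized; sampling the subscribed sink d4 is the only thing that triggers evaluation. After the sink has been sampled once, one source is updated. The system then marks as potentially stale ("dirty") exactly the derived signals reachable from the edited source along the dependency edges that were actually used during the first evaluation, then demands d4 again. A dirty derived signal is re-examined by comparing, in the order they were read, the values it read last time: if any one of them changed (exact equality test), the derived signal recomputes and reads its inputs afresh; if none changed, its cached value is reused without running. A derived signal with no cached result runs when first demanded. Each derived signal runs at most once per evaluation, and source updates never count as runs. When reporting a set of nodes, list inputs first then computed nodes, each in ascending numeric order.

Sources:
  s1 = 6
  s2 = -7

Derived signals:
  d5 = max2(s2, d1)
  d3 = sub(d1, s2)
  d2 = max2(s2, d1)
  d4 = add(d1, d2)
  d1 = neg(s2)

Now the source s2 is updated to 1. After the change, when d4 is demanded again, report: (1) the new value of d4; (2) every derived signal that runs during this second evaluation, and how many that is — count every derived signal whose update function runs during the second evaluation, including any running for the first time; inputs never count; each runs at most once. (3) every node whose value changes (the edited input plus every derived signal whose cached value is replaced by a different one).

Demanding d4 again yields 0.
3 derived signals run: d1, d2, d4.
The nodes whose values change: s2, d1, d2, d4.

First demand of the output computes:
  d1 = neg(-7) = 7
  d2 = max2(-7, 7) = 7
  d4 = add(7, 7) = 14

After the edit, cleaning proceeds:
  d1: a read changed (s2 -7->1) — executes, giving -1.
  d2: a read changed (s2 -7->1; d1 7->-1) — executes, giving 1.
  d4: a read changed (d1 7->-1; d2 7->1) — executes, giving 0.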